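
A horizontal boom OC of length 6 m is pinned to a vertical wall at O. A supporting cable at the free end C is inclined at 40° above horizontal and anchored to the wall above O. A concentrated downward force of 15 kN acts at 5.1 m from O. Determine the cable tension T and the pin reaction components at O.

ΣM about O: T·sin40°·6 − 15·5.1 = 0 → T = 76.5/(6·0.642788) = 19.8355 ≈ 19.84 kN.
ΣF_x = 0: O_x − T·cos40° = 0 → O_x = 19.8355 × 0.766044 = 15.19 kN.
ΣF_y = 0: O_y + T·sin40° − 15 = 0 → O_y = 15 − 19.8355 × 0.642788 = 2.250 kN.

T = 19.84 kN, O_x = 15.19 kN, O_y = 2.250 kN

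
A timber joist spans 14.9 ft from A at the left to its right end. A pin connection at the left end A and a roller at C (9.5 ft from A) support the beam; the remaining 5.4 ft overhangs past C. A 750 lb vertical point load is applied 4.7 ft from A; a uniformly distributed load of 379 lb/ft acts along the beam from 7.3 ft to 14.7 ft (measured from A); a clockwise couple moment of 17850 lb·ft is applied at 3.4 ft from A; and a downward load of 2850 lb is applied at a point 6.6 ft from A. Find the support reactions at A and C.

A_x = 0, A_y = -1073 lb, C_y = 7477 lb

Resultant of the distributed load: 379 × 7.4 = 2804.6 lb at 11 ft from A.
Taking moments about A: C_y·9.5 − 750·4.7 − (379·7.4)·11 − 17850 − 2850·6.6 = 0 → C_y = 71035.6/9.5 = 7477.43 ≈ 7477 lb.
ΣF_y = 0: A_y + 7477.43 − 750 − 379·7.4 − 2850 = 0 → A_y = -1073 lb.
ΣF_x = 0: no horizontal applied forces, so A_x = 0.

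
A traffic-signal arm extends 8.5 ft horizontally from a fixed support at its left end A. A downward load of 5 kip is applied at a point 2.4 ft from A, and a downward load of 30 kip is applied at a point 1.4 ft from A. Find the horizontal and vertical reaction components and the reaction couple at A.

ΣF_x = 0: A_x = 0.
ΣF_y = 0: A_y − 5 − 30 = 0 → A_y = 35.00 kip.
ΣM about A: M_A − 5·2.4 − 30·1.4 = 0 → M_A = 54.00 kip·ft.

A_x = 0, A_y = 35.00 kip, M_A = 54.00 kip·ft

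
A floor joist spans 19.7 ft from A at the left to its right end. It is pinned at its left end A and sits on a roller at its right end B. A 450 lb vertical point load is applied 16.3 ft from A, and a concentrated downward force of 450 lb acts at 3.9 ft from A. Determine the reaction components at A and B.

ΣM about A: B_y·19.7 − 450·16.3 − 450·3.9 = 0 → B_y = 9090/19.7 = 461.421 ≈ 461.4 lb.
ΣF_y = 0: A_y + 461.421 − 450 − 450 = 0 → A_y = 438.6 lb.
ΣF_x = 0: no horizontal applied forces, so A_x = 0.

A_x = 0, A_y = 438.6 lb, B_y = 461.4 lb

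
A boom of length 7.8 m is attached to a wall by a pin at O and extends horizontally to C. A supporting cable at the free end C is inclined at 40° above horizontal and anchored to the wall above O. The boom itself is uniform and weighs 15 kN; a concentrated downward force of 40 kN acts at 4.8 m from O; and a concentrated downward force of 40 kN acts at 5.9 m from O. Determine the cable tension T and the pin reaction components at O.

T = 97.03 kN, O_x = 74.33 kN, O_y = 32.63 kN

ΣM about O: T·sin40°·7.8 − 15·3.9 − 40·4.8 − 40·5.9 = 0 → T = 486.5/(7.8·0.642788) = 97.0332 ≈ 97.03 kN.
ΣF_x = 0: O_x − T·cos40° = 0 → O_x = 97.0332 × 0.766044 = 74.33 kN.
ΣF_y = 0: O_y + T·sin40° − 15 − 40 − 40 = 0 → O_y = 95 − 97.0332 × 0.642788 = 32.63 kN.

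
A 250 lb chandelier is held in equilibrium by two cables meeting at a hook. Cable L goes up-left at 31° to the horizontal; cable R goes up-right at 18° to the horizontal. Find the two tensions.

ΣF_x = 0: −T_L·cos31° + T_R·cos18° = 0 → T_R = 0.901279·T_L.
ΣF_y = 0: T_L·sin31° + T_R·sin18° = 250.
Substitute: T_L·(0.515038 + 0.901279·0.309017) = 250 → T_L = 315.041 ≈ 315.0 lb.
Then T_R = 0.901279 × 315.041 = 283.9 lb.

T_L = 315.0 lb, T_R = 283.9 lb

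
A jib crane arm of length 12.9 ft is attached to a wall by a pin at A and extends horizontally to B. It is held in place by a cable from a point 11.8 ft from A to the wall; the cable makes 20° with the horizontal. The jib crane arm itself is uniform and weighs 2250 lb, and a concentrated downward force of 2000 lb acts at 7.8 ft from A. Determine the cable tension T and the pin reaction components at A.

ΣM about A: T·sin20°·11.8 − 2250·6.45 − 2000·7.8 = 0 → T = 30112.5/(11.8·0.34202) = 7461.28 ≈ 7461 lb.
ΣF_x = 0: A_x − T·cos20° = 0 → A_x = 7461.28 × 0.939693 = 7011 lb.
ΣF_y = 0: A_y + T·sin20° − 2250 − 2000 = 0 → A_y = 4250 − 7461.28 × 0.34202 = 1698 lb.

T = 7461 lb, A_x = 7011 lb, A_y = 1698 lb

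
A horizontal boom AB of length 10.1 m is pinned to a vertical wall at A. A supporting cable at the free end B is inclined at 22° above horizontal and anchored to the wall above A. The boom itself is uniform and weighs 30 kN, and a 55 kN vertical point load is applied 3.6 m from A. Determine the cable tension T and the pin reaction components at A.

T = 92.37 kN, A_x = 85.65 kN, A_y = 50.40 kN

ΣM about A: T·sin22°·10.1 − 30·5.05 − 55·3.6 = 0 → T = 349.5/(10.1·0.374607) = 92.374 ≈ 92.37 kN.
ΣF_x = 0: A_x − T·cos22° = 0 → A_x = 92.374 × 0.927184 = 85.65 kN.
ΣF_y = 0: A_y + T·sin22° − 30 − 55 = 0 → A_y = 85 − 92.374 × 0.374607 = 50.40 kN.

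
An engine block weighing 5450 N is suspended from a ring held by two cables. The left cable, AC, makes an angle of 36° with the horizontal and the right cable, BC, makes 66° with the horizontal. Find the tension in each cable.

T_AC = 2266 N, T_BC = 4508 N

ΣF_x = 0: −T_AC·cos36° + T_BC·cos66° = 0 → T_BC = 1.98904·T_AC.
ΣF_y = 0: T_AC·sin36° + T_BC·sin66° = 5450.
Substitute: T_AC·(0.587785 + 1.98904·0.913545) = 5450 → T_AC = 2266.24 ≈ 2266 N.
Then T_BC = 1.98904 × 2266.24 = 4508 N.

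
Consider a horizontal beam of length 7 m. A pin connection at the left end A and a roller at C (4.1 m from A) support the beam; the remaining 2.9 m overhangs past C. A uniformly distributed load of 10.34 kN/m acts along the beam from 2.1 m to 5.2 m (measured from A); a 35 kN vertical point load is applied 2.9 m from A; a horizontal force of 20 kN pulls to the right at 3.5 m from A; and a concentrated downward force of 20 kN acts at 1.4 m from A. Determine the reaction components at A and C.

Resultant of the distributed load: 10.34 × 3.1 = 32.054 kN at 3.65 m from A.
ΣM about A: C_y·4.1 − (10.34·3.1)·3.65 − 35·2.9 − 20·1.4 = 0 → C_y = 246.4971/4.1 = 60.1212 ≈ 60.12 kN.
ΣF_y = 0: A_y + 60.1212 − 10.34·3.1 − 35 − 20 = 0 → A_y = 26.93 kN.
ΣF_x = 0: A_x + 20 = 0 → A_x = -20.00 kN.

A_x = -20.00 kN, A_y = 26.93 kN, C_y = 60.12 kN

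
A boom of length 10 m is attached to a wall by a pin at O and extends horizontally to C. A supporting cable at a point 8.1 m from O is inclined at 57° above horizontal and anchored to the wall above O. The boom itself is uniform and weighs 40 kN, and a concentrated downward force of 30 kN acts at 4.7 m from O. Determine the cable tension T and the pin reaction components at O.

ΣM about O: T·sin57°·8.1 − 40·5 − 30·4.7 = 0 → T = 341/(8.1·0.838671) = 50.197 ≈ 50.20 kN.
ΣF_x = 0: O_x − T·cos57° = 0 → O_x = 50.197 × 0.544639 = 27.34 kN.
ΣF_y = 0: O_y + T·sin57° − 40 − 30 = 0 → O_y = 70 − 50.197 × 0.838671 = 27.90 kN.

T = 50.20 kN, O_x = 27.34 kN, O_y = 27.90 kN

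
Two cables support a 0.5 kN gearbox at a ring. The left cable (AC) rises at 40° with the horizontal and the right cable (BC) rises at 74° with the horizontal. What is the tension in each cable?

T_AC = 0.1509 kN, T_BC = 0.4193 kN

ΣF_x = 0: −T_AC·cos40° + T_BC·cos74° = 0 → T_BC = 2.77917·T_AC.
ΣF_y = 0: T_AC·sin40° + T_BC·sin74° = 0.5.
Substitute: T_AC·(0.642788 + 2.77917·0.961262) = 0.5 → T_AC = 0.150861 ≈ 0.1509 kN.
Then T_BC = 2.77917 × 0.150861 = 0.4193 kN.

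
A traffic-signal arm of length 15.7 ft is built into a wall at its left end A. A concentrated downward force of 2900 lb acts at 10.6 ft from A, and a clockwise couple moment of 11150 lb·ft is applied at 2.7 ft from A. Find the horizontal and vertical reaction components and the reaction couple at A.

ΣF_x = 0: A_x = 0.
ΣF_y = 0: A_y − 2900 = 0 → A_y = 2900 lb.
ΣM about A: M_A − 2900·10.6 − 11150 = 0 → M_A = 41890 lb·ft.

A_x = 0, A_y = 2900 lb, M_A = 41890 lb·ft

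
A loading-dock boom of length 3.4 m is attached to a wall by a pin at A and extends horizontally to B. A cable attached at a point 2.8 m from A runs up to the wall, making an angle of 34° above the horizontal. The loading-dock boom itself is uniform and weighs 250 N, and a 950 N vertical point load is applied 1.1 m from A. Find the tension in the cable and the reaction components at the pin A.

ΣM about A: T·sin34°·2.8 − 250·1.7 − 950·1.1 = 0 → T = 1470/(2.8·0.559193) = 938.853 ≈ 938.9 N.
ΣF_x = 0: A_x − T·cos34° = 0 → A_x = 938.853 × 0.829038 = 778.3 N.
ΣF_y = 0: A_y + T·sin34° − 250 − 950 = 0 → A_y = 1200 − 938.853 × 0.559193 = 675.0 N.

T = 938.9 N, A_x = 778.3 N, A_y = 675.0 N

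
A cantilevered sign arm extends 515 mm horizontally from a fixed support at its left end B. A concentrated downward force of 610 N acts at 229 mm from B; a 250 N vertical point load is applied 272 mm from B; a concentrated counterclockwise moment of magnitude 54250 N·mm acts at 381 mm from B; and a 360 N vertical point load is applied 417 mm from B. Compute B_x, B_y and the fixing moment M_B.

ΣF_x = 0: B_x = 0.
ΣF_y = 0: B_y − 610 − 250 − 360 = 0 → B_y = 1220 N.
ΣM about B: M_B − 610·229 − 250·272 + 54250 − 360·417 = 0 → M_B = 303600 N·mm.

B_x = 0, B_y = 1220 N, M_B = 303600 N·mm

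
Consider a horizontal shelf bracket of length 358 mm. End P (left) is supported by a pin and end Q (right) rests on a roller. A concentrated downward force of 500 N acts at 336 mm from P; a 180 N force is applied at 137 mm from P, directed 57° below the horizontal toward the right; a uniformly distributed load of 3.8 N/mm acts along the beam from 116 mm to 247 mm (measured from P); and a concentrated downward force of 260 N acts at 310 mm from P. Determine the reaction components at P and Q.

P_x = -98.04 N, P_y = 404.2 N, Q_y = 1005 N

Resultant of the distributed load: 3.8 × 131 = 497.8 N at 181.5 mm from P.
Taking moments about P: Q_y·358 − 500·336 − 180·sin57°·137 − (3.8·131)·181.5 − 260·310 = 0 → Q_y = 359632/358 = 1004.56 ≈ 1005 N.
ΣF_y = 0: P_y + 1004.56 − 500 − 180·sin57° − 3.8·131 − 260 = 0 → P_y = 404.2 N.
ΣF_x = 0: P_x + 180·cos57° = 0 → P_x = -98.04 N.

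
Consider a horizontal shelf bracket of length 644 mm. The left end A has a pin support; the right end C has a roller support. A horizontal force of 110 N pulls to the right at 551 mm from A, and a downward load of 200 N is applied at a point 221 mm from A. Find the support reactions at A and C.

A_x = -110.0 N, A_y = 131.4 N, C_y = 68.63 N

Taking moments about A: C_y·644 − 200·221 = 0 → C_y = 44200/644 = 68.6335 ≈ 68.63 N.
ΣF_y = 0: A_y + 68.6335 − 200 = 0 → A_y = 131.4 N.
ΣF_x = 0: A_x + 110 = 0 → A_x = -110.0 N.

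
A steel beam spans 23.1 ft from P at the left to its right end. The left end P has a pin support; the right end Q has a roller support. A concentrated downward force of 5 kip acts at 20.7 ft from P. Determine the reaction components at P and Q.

P_x = 0, P_y = 0.5195 kip, Q_y = 4.481 kip

ΣM about P: Q_y·23.1 − 5·20.7 = 0 → Q_y = 103.5/23.1 = 4.48052 ≈ 4.481 kip.
ΣF_y = 0: P_y + 4.48052 − 5 = 0 → P_y = 0.5195 kip.
ΣF_x = 0: no horizontal applied forces, so P_x = 0.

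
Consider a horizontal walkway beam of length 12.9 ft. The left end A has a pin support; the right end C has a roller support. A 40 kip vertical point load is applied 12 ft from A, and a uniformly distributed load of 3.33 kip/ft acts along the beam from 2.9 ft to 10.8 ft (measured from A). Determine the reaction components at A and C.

Resultant of the distributed load: 3.33 × 7.9 = 26.307 kip at 6.85 ft from A.
ΣM about A: C_y·12.9 − 40·12 − (3.33·7.9)·6.85 = 0 → C_y = 660.20295/12.9 = 51.1785 ≈ 51.18 kip.
ΣF_y = 0: A_y + 51.1785 − 40 − 3.33·7.9 = 0 → A_y = 15.13 kip.
ΣF_x = 0: no horizontal applied forces, so A_x = 0.

A_x = 0, A_y = 15.13 kip, C_y = 51.18 kip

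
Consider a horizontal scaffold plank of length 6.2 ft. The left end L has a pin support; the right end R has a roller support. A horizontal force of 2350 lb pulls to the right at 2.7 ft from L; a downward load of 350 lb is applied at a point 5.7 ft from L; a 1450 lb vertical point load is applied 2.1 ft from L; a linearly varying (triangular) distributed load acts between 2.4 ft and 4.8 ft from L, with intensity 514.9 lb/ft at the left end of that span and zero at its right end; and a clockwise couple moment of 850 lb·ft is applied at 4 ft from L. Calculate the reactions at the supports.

L_x = -2350 lb, L_y = 1149 lb, R_y = 1269 lb

Resultant of the triangular load: ½ × 514.9 × 2.4 = 617.88 lb, acting at 3.2 ft from L (one-third of the span from the peak).
ΣM about L: R_y·6.2 − 350·5.7 − 1450·2.1 − (½·514.9·2.4)·3.2 − 850 = 0 → R_y = 7867.216/6.2 = 1268.91 ≈ 1269 lb.
ΣF_y = 0: L_y + 1268.91 − 350 − 1450 − ½·514.9·2.4 = 0 → L_y = 1149 lb.
ΣF_x = 0: L_x + 2350 = 0 → L_x = -2350 lb.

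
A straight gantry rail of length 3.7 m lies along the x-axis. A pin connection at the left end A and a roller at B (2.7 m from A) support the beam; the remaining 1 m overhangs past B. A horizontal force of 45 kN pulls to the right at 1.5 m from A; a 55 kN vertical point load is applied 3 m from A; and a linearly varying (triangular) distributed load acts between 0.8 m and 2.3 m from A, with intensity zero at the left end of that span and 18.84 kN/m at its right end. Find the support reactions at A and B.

A_x = -45.00 kN, A_y = -1.401 kN, B_y = 70.53 kN

Resultant of the triangular load: ½ × 18.84 × 1.5 = 14.13 kN, acting at 1.8 m from A (one-third of the span from the peak).
Moments about A: B_y·2.7 − 55·3 − (½·18.84·1.5)·1.8 = 0 → B_y = 190.434/2.7 = 70.5311 ≈ 70.53 kN.
ΣF_y = 0: A_y + 70.5311 − 55 − ½·18.84·1.5 = 0 → A_y = -1.401 kN.
ΣF_x = 0: A_x + 45 = 0 → A_x = -45.00 kN.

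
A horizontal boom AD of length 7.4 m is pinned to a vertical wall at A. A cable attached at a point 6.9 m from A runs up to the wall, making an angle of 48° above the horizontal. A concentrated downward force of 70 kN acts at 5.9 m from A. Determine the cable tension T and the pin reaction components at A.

ΣM about A: T·sin48°·6.9 − 70·5.9 = 0 → T = 413/(6.9·0.743145) = 80.5429 ≈ 80.54 kN.
ΣF_x = 0: A_x − T·cos48° = 0 → A_x = 80.5429 × 0.669131 = 53.89 kN.
ΣF_y = 0: A_y + T·sin48° − 70 = 0 → A_y = 70 − 80.5429 × 0.743145 = 10.14 kN.

T = 80.54 kN, A_x = 53.89 kN, A_y = 10.14 kN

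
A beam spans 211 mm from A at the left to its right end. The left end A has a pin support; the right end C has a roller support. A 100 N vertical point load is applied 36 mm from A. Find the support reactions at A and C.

A_x = 0, A_y = 82.94 N, C_y = 17.06 N

Taking moments about A: C_y·211 − 100·36 = 0 → C_y = 3600/211 = 17.0616 ≈ 17.06 N.
ΣF_y = 0: A_y + 17.0616 − 100 = 0 → A_y = 82.94 N.
ΣF_x = 0: no horizontal applied forces, so A_x = 0.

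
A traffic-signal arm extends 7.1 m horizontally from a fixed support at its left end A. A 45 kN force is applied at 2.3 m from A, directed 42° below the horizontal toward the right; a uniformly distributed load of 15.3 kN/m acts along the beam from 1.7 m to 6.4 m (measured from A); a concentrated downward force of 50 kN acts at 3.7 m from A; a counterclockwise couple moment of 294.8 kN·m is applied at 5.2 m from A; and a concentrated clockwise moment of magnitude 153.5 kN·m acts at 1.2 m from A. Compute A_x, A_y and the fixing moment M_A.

A_x = -33.44 kN, A_y = 152.0 kN, M_A = 404.2 kN·m

Resultant of the distributed load: 15.3 × 4.7 = 71.91 kN at 4.05 m from A.
ΣF_x = 0: A_x + 45·cos42° = 0 → A_x = -33.44 kN.
ΣF_y = 0: A_y − 45·sin42° − 15.3·4.7 − 50 = 0 → A_y = 152.0 kN.
ΣM about A: M_A − 45·sin42°·2.3 − (15.3·4.7)·4.05 − 50·3.7 + 294.8 − 153.5 = 0 → M_A = 404.2 kN·m.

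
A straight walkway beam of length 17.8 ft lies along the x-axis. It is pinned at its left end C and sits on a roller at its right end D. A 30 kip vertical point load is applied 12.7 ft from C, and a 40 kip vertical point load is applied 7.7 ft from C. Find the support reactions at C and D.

C_x = 0, C_y = 31.29 kip, D_y = 38.71 kip

Taking moments about C: D_y·17.8 − 30·12.7 − 40·7.7 = 0 → D_y = 689/17.8 = 38.7079 ≈ 38.71 kip.
ΣF_y = 0: C_y + 38.7079 − 30 − 40 = 0 → C_y = 31.29 kip.
ΣF_x = 0: no horizontal applied forces, so C_x = 0.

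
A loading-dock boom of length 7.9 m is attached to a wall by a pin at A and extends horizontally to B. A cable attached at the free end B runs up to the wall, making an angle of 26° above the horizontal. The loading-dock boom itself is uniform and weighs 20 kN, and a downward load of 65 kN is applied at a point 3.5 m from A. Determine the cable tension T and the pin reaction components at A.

ΣM about A: T·sin26°·7.9 − 20·3.95 − 65·3.5 = 0 → T = 306.5/(7.9·0.438371) = 88.5037 ≈ 88.50 kN.
ΣF_x = 0: A_x − T·cos26° = 0 → A_x = 88.5037 × 0.898794 = 79.55 kN.
ΣF_y = 0: A_y + T·sin26° − 20 − 65 = 0 → A_y = 85 − 88.5037 × 0.438371 = 46.20 kN.

T = 88.50 kN, A_x = 79.55 kN, A_y = 46.20 kN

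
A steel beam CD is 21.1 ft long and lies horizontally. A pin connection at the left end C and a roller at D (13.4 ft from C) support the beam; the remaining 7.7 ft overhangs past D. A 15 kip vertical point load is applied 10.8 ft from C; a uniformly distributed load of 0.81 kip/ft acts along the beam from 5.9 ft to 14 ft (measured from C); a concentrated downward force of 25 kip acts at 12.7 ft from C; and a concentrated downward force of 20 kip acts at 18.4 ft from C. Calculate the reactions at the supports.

Resultant of the distributed load: 0.81 × 8.1 = 6.561 kip at 9.95 ft from C.
ΣM about C: D_y·13.4 − 15·10.8 − (0.81·8.1)·9.95 − 25·12.7 − 20·18.4 = 0 → D_y = 912.78195/13.4 = 68.1181 ≈ 68.12 kip.
ΣF_y = 0: C_y + 68.1181 − 15 − 0.81·8.1 − 25 − 20 = 0 → C_y = -1.557 kip.
ΣF_x = 0: no horizontal applied forces, so C_x = 0.

C_x = 0, C_y = -1.557 kip, D_y = 68.12 kip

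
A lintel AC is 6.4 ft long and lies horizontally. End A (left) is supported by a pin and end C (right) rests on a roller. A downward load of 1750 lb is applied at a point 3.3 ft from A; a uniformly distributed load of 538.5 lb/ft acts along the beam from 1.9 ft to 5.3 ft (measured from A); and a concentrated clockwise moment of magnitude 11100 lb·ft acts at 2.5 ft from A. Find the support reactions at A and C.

A_x = 0, A_y = -85.70 lb, C_y = 3667 lb

Resultant of the distributed load: 538.5 × 3.4 = 1830.9 lb at 3.6 ft from A.
ΣM about A: C_y·6.4 − 1750·3.3 − (538.5·3.4)·3.6 − 11100 = 0 → C_y = 23466.24/6.4 = 3666.6 ≈ 3667 lb.
ΣF_y = 0: A_y + 3666.6 − 1750 − 538.5·3.4 = 0 → A_y = -85.70 lb.
ΣF_x = 0: no horizontal applied forces, so A_x = 0.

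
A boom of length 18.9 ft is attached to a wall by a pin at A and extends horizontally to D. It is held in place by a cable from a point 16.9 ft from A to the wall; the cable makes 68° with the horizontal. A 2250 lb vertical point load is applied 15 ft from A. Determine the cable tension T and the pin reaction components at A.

ΣM about A: T·sin68°·16.9 − 2250·15 = 0 → T = 33750/(16.9·0.927184) = 2153.88 ≈ 2154 lb.
ΣF_x = 0: A_x − T·cos68° = 0 → A_x = 2153.88 × 0.374607 = 806.9 lb.
ΣF_y = 0: A_y + T·sin68° − 2250 = 0 → A_y = 2250 − 2153.88 × 0.927184 = 253.0 lb.

T = 2154 lb, A_x = 806.9 lb, A_y = 253.0 lb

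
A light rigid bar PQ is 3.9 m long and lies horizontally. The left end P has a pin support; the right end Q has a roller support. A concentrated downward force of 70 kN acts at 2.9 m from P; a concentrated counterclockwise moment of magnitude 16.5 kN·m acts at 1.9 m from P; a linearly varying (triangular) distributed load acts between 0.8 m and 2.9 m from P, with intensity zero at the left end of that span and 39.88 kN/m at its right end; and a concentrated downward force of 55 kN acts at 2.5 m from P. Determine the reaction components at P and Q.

P_x = 0, P_y = 60.18 kN, Q_y = 106.7 kN

Resultant of the triangular load: ½ × 39.88 × 2.1 = 41.874 kN, acting at 2.2 m from P (one-third of the span from the peak).
Taking moments about P: Q_y·3.9 − 70·2.9 + 16.5 − (½·39.88·2.1)·2.2 − 55·2.5 = 0 → Q_y = 416.1228/3.9 = 106.698 ≈ 106.7 kN.
ΣF_y = 0: P_y + 106.698 − 70 − ½·39.88·2.1 − 55 = 0 → P_y = 60.18 kN.
ΣF_x = 0: no horizontal applied forces, so P_x = 0.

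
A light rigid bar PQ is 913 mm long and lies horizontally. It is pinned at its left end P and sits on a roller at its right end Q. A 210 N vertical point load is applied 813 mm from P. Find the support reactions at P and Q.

P_x = 0, P_y = 23.00 N, Q_y = 187.0 N

Moments about P: Q_y·913 − 210·813 = 0 → Q_y = 170730/913 = 186.999 ≈ 187.0 N.
ΣF_y = 0: P_y + 186.999 − 210 = 0 → P_y = 23.00 N.
ΣF_x = 0: no horizontal applied forces, so P_x = 0.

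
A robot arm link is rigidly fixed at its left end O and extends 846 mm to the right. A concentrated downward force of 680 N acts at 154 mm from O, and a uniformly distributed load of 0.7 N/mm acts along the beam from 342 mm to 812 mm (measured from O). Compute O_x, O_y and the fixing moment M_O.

Resultant of the distributed load: 0.7 × 470 = 329 N at 577 mm from O.
ΣF_x = 0: O_x = 0.
ΣF_y = 0: O_y − 680 − 0.7·470 = 0 → O_y = 1009 N.
ΣM about O: M_O − 680·154 − (0.7·470)·577 = 0 → M_O = 294600 N·mm.

O_x = 0, O_y = 1009 N, M_O = 294600 N·mm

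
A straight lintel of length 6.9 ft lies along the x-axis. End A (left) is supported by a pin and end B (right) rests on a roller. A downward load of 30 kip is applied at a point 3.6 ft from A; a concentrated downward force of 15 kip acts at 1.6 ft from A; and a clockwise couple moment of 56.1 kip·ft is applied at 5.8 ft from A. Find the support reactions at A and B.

Taking moments about A: B_y·6.9 − 30·3.6 − 15·1.6 − 56.1 = 0 → B_y = 188.1/6.9 = 27.2609 ≈ 27.26 kip.
ΣF_y = 0: A_y + 27.2609 − 30 − 15 = 0 → A_y = 17.74 kip.
ΣF_x = 0: no horizontal applied forces, so A_x = 0.

A_x = 0, A_y = 17.74 kip, B_y = 27.26 kip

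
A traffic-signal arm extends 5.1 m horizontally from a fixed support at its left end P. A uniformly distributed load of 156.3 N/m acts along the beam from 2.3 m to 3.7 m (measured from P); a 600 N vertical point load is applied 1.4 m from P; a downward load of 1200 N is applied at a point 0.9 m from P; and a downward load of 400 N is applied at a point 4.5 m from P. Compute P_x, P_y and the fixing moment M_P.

Resultant of the distributed load: 156.3 × 1.4 = 218.82 N at 3 m from P.
ΣF_x = 0: P_x = 0.
ΣF_y = 0: P_y − 156.3·1.4 − 600 − 1200 − 400 = 0 → P_y = 2419 N.
ΣM about P: M_P − (156.3·1.4)·3 − 600·1.4 − 1200·0.9 − 400·4.5 = 0 → M_P = 4376 N·m.

P_x = 0, P_y = 2419 N, M_P = 4376 N·m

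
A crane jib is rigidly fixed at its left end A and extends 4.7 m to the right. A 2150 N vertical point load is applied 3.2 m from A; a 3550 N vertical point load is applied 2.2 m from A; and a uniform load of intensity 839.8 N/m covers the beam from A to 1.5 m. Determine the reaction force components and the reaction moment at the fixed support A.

A_x = 0, A_y = 6960 N, M_A = 15630 N·m

Resultant of the distributed load: 839.8 × 1.5 = 1259.7 N at 0.75 m from A.
ΣF_x = 0: A_x = 0.
ΣF_y = 0: A_y − 2150 − 3550 − 839.8·1.5 = 0 → A_y = 6960 N.
ΣM about A: M_A − 2150·3.2 − 3550·2.2 − (839.8·1.5)·0.75 = 0 → M_A = 15630 N·m.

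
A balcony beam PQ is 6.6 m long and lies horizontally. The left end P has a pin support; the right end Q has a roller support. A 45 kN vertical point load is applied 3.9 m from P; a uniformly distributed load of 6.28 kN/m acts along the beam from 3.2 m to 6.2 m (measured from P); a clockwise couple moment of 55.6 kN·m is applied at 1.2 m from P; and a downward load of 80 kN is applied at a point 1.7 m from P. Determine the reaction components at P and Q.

P_x = 0, P_y = 74.80 kN, Q_y = 69.04 kN

Resultant of the distributed load: 6.28 × 3 = 18.84 kN at 4.7 m from P.
ΣM about P: Q_y·6.6 − 45·3.9 − (6.28·3)·4.7 − 55.6 − 80·1.7 = 0 → Q_y = 455.648/6.6 = 69.0376 ≈ 69.04 kN.
ΣF_y = 0: P_y + 69.0376 − 45 − 6.28·3 − 80 = 0 → P_y = 74.80 kN.
ΣF_x = 0: no horizontal applied forces, so P_x = 0.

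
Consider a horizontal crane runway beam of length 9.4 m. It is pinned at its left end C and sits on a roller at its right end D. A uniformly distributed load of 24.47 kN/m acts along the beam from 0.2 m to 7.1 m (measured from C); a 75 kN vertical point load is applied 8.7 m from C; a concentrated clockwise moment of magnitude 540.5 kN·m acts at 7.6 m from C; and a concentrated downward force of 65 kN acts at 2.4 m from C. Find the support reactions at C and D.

C_x = 0, C_y = 99.77 kN, D_y = 209.1 kN

Resultant of the distributed load: 24.47 × 6.9 = 168.843 kN at 3.65 m from C.
Moments about C: D_y·9.4 − (24.47·6.9)·3.65 − 75·8.7 − 540.5 − 65·2.4 = 0 → D_y = 1965.27695/9.4 = 209.072 ≈ 209.1 kN.
ΣF_y = 0: C_y + 209.072 − 24.47·6.9 − 75 − 65 = 0 → C_y = 99.77 kN.
ΣF_x = 0: no horizontal applied forces, so C_x = 0.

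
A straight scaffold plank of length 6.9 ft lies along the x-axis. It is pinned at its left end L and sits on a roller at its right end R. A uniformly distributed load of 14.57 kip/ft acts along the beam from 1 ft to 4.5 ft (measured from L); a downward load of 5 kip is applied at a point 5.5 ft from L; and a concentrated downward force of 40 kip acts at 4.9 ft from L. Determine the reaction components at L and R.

Resultant of the distributed load: 14.57 × 3.5 = 50.995 kip at 2.75 ft from L.
Taking moments about L: R_y·6.9 − (14.57·3.5)·2.75 − 5·5.5 − 40·4.9 = 0 → R_y = 363.73625/6.9 = 52.7154 ≈ 52.72 kip.
ΣF_y = 0: L_y + 52.7154 − 14.57·3.5 − 5 − 40 = 0 → L_y = 43.28 kip.
ΣF_x = 0: no horizontal applied forces, so L_x = 0.

L_x = 0, L_y = 43.28 kip, R_y = 52.72 kip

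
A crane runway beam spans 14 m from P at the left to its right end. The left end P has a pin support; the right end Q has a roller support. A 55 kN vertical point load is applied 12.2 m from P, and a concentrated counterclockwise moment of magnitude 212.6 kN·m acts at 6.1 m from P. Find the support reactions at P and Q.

Moments about P: Q_y·14 − 55·12.2 + 212.6 = 0 → Q_y = 458.4/14 = 32.7429 ≈ 32.74 kN.
ΣF_y = 0: P_y + 32.7429 − 55 = 0 → P_y = 22.26 kN.
ΣF_x = 0: no horizontal applied forces, so P_x = 0.

P_x = 0, P_y = 22.26 kN, Q_y = 32.74 kN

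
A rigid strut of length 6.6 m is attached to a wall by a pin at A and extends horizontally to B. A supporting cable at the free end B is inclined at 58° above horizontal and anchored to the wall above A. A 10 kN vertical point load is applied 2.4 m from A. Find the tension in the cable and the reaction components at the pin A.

ΣM about A: T·sin58°·6.6 − 10·2.4 = 0 → T = 24/(6.6·0.848048) = 4.28792 ≈ 4.288 kN.
ΣF_x = 0: A_x − T·cos58° = 0 → A_x = 4.28792 × 0.529919 = 2.272 kN.
ΣF_y = 0: A_y + T·sin58° − 10 = 0 → A_y = 10 − 4.28792 × 0.848048 = 6.364 kN.

T = 4.288 kN, A_x = 2.272 kN, A_y = 6.364 kN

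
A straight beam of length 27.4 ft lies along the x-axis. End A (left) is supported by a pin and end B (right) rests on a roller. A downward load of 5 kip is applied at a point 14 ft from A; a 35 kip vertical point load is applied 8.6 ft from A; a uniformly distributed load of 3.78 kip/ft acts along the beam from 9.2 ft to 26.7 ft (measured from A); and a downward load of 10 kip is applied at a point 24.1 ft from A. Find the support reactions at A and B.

A_x = 0, A_y = 50.48 kip, B_y = 65.67 kip

Resultant of the distributed load: 3.78 × 17.5 = 66.15 kip at 17.95 ft from A.
Moments about A: B_y·27.4 − 5·14 − 35·8.6 − (3.78·17.5)·17.95 − 10·24.1 = 0 → B_y = 1799.3925/27.4 = 65.6713 ≈ 65.67 kip.
ΣF_y = 0: A_y + 65.6713 − 5 − 35 − 3.78·17.5 − 10 = 0 → A_y = 50.48 kip.
ΣF_x = 0: no horizontal applied forces, so A_x = 0.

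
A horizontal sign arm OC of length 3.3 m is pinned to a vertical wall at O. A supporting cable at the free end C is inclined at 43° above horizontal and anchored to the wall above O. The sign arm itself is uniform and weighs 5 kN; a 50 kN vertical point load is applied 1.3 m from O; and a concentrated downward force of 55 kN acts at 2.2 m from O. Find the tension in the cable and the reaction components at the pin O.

ΣM about O: T·sin43°·3.3 − 5·1.65 − 50·1.3 − 55·2.2 = 0 → T = 194.25/(3.3·0.681998) = 86.3106 ≈ 86.31 kN.
ΣF_x = 0: O_x − T·cos43° = 0 → O_x = 86.3106 × 0.731354 = 63.12 kN.
ΣF_y = 0: O_y + T·sin43° − 5 − 50 − 55 = 0 → O_y = 110 − 86.3106 × 0.681998 = 51.14 kN.

T = 86.31 kN, O_x = 63.12 kN, O_y = 51.14 kN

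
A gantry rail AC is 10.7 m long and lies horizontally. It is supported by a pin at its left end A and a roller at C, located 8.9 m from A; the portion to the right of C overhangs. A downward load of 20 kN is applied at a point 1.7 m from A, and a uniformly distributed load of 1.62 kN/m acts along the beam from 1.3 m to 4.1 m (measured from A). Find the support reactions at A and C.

Resultant of the distributed load: 1.62 × 2.8 = 4.536 kN at 2.7 m from A.
ΣM about A: C_y·8.9 − 20·1.7 − (1.62·2.8)·2.7 = 0 → C_y = 46.2472/8.9 = 5.19631 ≈ 5.196 kN.
ΣF_y = 0: A_y + 5.19631 − 20 − 1.62·2.8 = 0 → A_y = 19.34 kN.
ΣF_x = 0: no horizontal applied forces, so A_x = 0.

A_x = 0, A_y = 19.34 kN, C_y = 5.196 kN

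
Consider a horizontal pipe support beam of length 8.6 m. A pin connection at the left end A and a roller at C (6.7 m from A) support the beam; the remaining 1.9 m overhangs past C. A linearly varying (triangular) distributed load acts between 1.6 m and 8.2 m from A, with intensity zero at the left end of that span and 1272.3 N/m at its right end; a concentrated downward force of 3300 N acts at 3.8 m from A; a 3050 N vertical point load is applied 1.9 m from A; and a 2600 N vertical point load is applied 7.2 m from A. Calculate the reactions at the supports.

A_x = 0, A_y = 3858 N, C_y = 9291 N

Resultant of the triangular load: ½ × 1272.3 × 6.6 = 4198.59 N, acting at 6 m from A (one-third of the span from the peak).
Taking moments about A: C_y·6.7 − (½·1272.3·6.6)·6 − 3300·3.8 − 3050·1.9 − 2600·7.2 = 0 → C_y = 62246.54/6.7 = 9290.53 ≈ 9291 N.
ΣF_y = 0: A_y + 9290.53 − ½·1272.3·6.6 − 3300 − 3050 − 2600 = 0 → A_y = 3858 N.
ΣF_x = 0: no horizontal applied forces, so A_x = 0.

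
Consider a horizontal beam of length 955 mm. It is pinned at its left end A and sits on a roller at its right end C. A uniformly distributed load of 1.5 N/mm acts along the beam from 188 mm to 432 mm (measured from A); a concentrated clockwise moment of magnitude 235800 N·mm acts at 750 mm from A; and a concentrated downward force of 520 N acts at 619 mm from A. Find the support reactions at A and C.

A_x = 0, A_y = 183.2 N, C_y = 702.8 N

Resultant of the distributed load: 1.5 × 244 = 366 N at 310 mm from A.
ΣM about A: C_y·955 − (1.5·244)·310 − 235800 − 520·619 = 0 → C_y = 671140/955 = 702.764 ≈ 702.8 N.
ΣF_y = 0: A_y + 702.764 − 1.5·244 − 520 = 0 → A_y = 183.2 N.
ΣF_x = 0: no horizontal applied forces, so A_x = 0.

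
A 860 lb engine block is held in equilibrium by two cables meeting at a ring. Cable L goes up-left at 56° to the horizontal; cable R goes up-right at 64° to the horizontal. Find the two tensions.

T_L = 435.3 lb, T_R = 555.3 lb

ΣF_x = 0: −T_L·cos56° + T_R·cos64° = 0 → T_R = 1.27562·T_L.
ΣF_y = 0: T_L·sin56° + T_R·sin64° = 860.
Substitute: T_L·(0.829038 + 1.27562·0.898794) = 860 → T_L = 435.32 ≈ 435.3 lb.
Then T_R = 1.27562 × 435.32 = 555.3 lb.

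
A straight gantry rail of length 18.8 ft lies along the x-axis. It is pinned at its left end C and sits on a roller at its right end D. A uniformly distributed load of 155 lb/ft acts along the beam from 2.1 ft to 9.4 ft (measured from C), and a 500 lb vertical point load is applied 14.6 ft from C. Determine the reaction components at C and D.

Resultant of the distributed load: 155 × 7.3 = 1131.5 lb at 5.75 ft from C.
ΣM about C: D_y·18.8 − (155·7.3)·5.75 − 500·14.6 = 0 → D_y = 13806.125/18.8 = 734.368 ≈ 734.4 lb.
ΣF_y = 0: C_y + 734.368 − 155·7.3 − 500 = 0 → C_y = 897.1 lb.
ΣF_x = 0: no horizontal applied forces, so C_x = 0.

C_x = 0, C_y = 897.1 lb, D_y = 734.4 lb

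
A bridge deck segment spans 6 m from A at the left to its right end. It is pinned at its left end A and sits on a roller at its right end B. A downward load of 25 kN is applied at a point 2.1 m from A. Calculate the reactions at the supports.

ΣM about A: B_y·6 − 25·2.1 = 0 → B_y = 52.5/6 = 8.750 kN.
ΣF_y = 0: A_y + 8.75 − 25 = 0 → A_y = 16.25 kN.
ΣF_x = 0: no horizontal applied forces, so A_x = 0.

A_x = 0, A_y = 16.25 kN, B_y = 8.750 kN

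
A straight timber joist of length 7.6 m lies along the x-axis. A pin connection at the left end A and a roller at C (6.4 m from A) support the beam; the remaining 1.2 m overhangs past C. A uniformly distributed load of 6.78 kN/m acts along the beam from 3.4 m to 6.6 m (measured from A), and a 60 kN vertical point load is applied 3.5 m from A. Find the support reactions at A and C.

Resultant of the distributed load: 6.78 × 3.2 = 21.696 kN at 5 m from A.
Moments about A: C_y·6.4 − (6.78·3.2)·5 − 60·3.5 = 0 → C_y = 318.48/6.4 = 49.7625 ≈ 49.76 kN.
ΣF_y = 0: A_y + 49.7625 − 6.78·3.2 − 60 = 0 → A_y = 31.93 kN.
ΣF_x = 0: no horizontal applied forces, so A_x = 0.

A_x = 0, A_y = 31.93 kN, C_y = 49.76 kN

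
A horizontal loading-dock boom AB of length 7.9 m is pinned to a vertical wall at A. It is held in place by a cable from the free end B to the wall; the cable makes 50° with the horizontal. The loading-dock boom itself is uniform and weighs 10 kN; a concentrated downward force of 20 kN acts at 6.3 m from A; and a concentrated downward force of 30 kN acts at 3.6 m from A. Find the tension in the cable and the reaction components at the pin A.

T = 45.19 kN, A_x = 29.05 kN, A_y = 25.38 kN

ΣM about A: T·sin50°·7.9 − 10·3.95 − 20·6.3 − 30·3.6 = 0 → T = 273.5/(7.9·0.766044) = 45.1936 ≈ 45.19 kN.
ΣF_x = 0: A_x − T·cos50° = 0 → A_x = 45.1936 × 0.642788 = 29.05 kN.
ΣF_y = 0: A_y + T·sin50° − 10 − 20 − 30 = 0 → A_y = 60 − 45.1936 × 0.766044 = 25.38 kN.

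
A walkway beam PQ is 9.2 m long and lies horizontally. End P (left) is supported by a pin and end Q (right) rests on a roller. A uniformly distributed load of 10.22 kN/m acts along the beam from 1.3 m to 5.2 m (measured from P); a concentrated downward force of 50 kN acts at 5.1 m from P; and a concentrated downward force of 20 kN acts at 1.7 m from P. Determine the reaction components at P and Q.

Resultant of the distributed load: 10.22 × 3.9 = 39.858 kN at 3.25 m from P.
Taking moments about P: Q_y·9.2 − (10.22·3.9)·3.25 − 50·5.1 − 20·1.7 = 0 → Q_y = 418.5385/9.2 = 45.4933 ≈ 45.49 kN.
ΣF_y = 0: P_y + 45.4933 − 10.22·3.9 − 50 − 20 = 0 → P_y = 64.36 kN.
ΣF_x = 0: no horizontal applied forces, so P_x = 0.

P_x = 0, P_y = 64.36 kN, Q_y = 45.49 kN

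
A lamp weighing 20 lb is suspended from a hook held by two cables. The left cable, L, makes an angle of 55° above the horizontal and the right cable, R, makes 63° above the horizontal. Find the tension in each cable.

T_L = 10.28 lb, T_R = 12.99 lb

ΣF_x = 0: −T_L·cos55° + T_R·cos63° = 0 → T_R = 1.26341·T_L.
ΣF_y = 0: T_L·sin55° + T_R·sin63° = 20.
Substitute: T_L·(0.819152 + 1.26341·0.891007) = 20 → T_L = 10.2835 ≈ 10.28 lb.
Then T_R = 1.26341 × 10.2835 = 12.99 lb.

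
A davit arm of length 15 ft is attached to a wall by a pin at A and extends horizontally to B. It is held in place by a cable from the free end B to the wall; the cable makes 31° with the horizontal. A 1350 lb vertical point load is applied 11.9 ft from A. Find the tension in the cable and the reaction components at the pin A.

T = 2079 lb, A_x = 1782 lb, A_y = 279.0 lb

ΣM about A: T·sin31°·15 − 1350·11.9 = 0 → T = 16065/(15·0.515038) = 2079.46 ≈ 2079 lb.
ΣF_x = 0: A_x − T·cos31° = 0 → A_x = 2079.46 × 0.857167 = 1782 lb.
ΣF_y = 0: A_y + T·sin31° − 1350 = 0 → A_y = 1350 − 2079.46 × 0.515038 = 279.0 lb.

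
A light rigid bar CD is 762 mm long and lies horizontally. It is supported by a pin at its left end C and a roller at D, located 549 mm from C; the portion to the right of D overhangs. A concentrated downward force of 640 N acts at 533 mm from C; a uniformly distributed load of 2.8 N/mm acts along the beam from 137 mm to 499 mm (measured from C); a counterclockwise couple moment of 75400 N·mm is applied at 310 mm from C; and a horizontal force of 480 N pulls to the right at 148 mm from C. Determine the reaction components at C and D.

C_x = -480.0 N, C_y = 582.5 N, D_y = 1071 N

Resultant of the distributed load: 2.8 × 362 = 1013.6 N at 318 mm from C.
Taking moments about C: D_y·549 − 640·533 − (2.8·362)·318 + 75400 = 0 → D_y = 588044.8/549 = 1071.12 ≈ 1071 N.
ΣF_y = 0: C_y + 1071.12 − 640 − 2.8·362 = 0 → C_y = 582.5 N.
ΣF_x = 0: C_x + 480 = 0 → C_x = -480.0 N.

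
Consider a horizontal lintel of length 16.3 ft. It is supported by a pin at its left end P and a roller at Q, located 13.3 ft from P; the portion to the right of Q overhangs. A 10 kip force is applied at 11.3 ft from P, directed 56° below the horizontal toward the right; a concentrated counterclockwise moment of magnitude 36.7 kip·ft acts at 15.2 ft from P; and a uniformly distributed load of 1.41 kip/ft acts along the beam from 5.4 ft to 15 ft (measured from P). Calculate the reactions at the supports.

Resultant of the distributed load: 1.41 × 9.6 = 13.536 kip at 10.2 ft from P.
ΣM about P: Q_y·13.3 − 10·sin56°·11.3 + 36.7 − (1.41·9.6)·10.2 = 0 → Q_y = 195.048/13.3 = 14.6653 ≈ 14.67 kip.
ΣF_y = 0: P_y + 14.6653 − 10·sin56° − 1.41·9.6 = 0 → P_y = 7.161 kip.
ΣF_x = 0: P_x + 10·cos56° = 0 → P_x = -5.592 kip.

P_x = -5.592 kip, P_y = 7.161 kip, Q_y = 14.67 kip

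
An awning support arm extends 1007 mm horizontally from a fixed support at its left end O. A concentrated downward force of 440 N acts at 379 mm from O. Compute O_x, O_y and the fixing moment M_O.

O_x = 0, O_y = 440.0 N, M_O = 166800 N·mm

ΣF_x = 0: O_x = 0.
ΣF_y = 0: O_y − 440 = 0 → O_y = 440.0 N.
ΣM about O: M_O − 440·379 = 0 → M_O = 166800 N·mm.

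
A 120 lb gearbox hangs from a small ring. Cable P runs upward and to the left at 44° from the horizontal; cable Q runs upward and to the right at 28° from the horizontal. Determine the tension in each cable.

ΣF_x = 0: −T_P·cos44° + T_Q·cos28° = 0 → T_Q = 0.814703·T_P.
ΣF_y = 0: T_P·sin44° + T_Q·sin28° = 120.
Substitute: T_P·(0.694658 + 0.814703·0.469472) = 120 → T_P = 111.406 ≈ 111.4 lb.
Then T_Q = 0.814703 × 111.406 = 90.76 lb.

T_P = 111.4 lb, T_Q = 90.76 lb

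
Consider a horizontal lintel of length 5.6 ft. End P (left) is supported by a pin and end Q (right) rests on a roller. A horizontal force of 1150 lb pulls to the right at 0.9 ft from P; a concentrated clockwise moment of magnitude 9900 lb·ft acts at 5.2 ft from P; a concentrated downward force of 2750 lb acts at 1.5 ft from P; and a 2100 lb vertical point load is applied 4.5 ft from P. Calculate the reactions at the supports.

ΣM about P: Q_y·5.6 − 9900 − 2750·1.5 − 2100·4.5 = 0 → Q_y = 23475/5.6 = 4191.96 ≈ 4192 lb.
ΣF_y = 0: P_y + 4191.96 − 2750 − 2100 = 0 → P_y = 658.0 lb.
ΣF_x = 0: P_x + 1150 = 0 → P_x = -1150 lb.

P_x = -1150 lb, P_y = 658.0 lb, Q_y = 4192 lb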